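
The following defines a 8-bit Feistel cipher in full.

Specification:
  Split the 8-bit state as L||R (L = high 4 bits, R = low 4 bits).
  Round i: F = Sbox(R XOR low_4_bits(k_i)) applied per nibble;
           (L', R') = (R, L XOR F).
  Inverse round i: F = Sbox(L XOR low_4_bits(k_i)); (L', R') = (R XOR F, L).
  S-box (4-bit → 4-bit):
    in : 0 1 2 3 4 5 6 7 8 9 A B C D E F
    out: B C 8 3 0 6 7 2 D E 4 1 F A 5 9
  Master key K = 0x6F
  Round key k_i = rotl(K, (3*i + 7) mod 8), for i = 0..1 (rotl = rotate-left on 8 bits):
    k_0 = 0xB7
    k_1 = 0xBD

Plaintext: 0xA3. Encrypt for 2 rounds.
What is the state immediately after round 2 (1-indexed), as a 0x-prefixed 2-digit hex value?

0xA1

s_0 = plaintext = 0xA3
s_1 = Round(s_0, k_0) = 0x3A
s_2 = Round(s_1, k_1) = 0xA1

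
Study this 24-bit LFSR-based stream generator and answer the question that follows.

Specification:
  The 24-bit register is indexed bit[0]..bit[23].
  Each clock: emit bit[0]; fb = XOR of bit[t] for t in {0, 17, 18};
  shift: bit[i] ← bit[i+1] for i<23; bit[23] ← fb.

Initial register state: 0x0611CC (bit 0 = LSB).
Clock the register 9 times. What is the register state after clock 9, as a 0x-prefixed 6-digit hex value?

reg_0 = 0x0611CC
clock 1: out=0, reg = 0x0308E6
clock 2: out=0, reg = 0x818473
clock 3: out=1, reg = 0xC0C239
clock 4: out=1, reg = 0xE0611C
clock 5: out=0, reg = 0x70308E
clock 6: out=0, reg = 0x381847
clock 7: out=1, reg = 0x9C0C23
clock 8: out=1, reg = 0x4E0611
clock 9: out=1, reg = 0xA70308

0xA70308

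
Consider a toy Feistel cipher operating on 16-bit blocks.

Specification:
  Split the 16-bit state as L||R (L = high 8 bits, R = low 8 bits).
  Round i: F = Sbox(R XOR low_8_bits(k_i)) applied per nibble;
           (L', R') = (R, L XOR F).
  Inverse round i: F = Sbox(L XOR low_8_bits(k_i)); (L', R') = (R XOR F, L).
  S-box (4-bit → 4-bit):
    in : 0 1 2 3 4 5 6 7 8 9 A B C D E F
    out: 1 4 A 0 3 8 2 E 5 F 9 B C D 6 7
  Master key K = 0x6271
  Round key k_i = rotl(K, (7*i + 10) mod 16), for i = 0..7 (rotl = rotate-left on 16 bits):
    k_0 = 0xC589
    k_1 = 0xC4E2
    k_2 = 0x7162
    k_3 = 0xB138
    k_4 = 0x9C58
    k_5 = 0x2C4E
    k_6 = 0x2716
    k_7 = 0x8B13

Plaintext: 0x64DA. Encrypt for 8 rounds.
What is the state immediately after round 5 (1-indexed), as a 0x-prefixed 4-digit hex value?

0xF0E8

s_0 = plaintext = 0x64DA
s_1 = Round(s_0, k_0) = 0xDAE4
s_2 = Round(s_1, k_1) = 0xE4C8
s_3 = Round(s_2, k_2) = 0xC87D
s_4 = Round(s_3, k_3) = 0x7DF0
s_5 = Round(s_4, k_4) = 0xF0E8
s_6 = Round(s_5, k_5) = 0xE862
s_7 = Round(s_6, k_6) = 0x620B
s_8 = Round(s_7, k_7) = 0x0B27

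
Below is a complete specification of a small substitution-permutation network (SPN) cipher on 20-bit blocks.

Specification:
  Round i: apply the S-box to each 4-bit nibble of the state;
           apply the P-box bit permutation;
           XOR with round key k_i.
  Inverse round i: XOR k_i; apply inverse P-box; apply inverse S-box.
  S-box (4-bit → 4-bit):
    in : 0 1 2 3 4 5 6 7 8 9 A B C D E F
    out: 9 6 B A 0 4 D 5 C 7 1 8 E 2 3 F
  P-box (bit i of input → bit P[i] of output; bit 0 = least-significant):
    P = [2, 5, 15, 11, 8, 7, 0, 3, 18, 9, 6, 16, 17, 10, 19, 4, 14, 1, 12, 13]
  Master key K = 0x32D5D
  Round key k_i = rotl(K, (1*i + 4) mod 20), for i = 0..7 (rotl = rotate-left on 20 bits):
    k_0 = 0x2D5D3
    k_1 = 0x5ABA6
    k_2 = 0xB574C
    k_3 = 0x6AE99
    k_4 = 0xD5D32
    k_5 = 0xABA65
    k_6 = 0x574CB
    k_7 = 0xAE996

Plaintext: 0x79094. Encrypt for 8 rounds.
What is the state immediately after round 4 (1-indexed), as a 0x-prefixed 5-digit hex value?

0x49B39

s_0 = plaintext = 0x79094
s_1 = Round(s_0, k_0) = 0xD8052
s_2 = Round(s_1, k_1) = 0x8A391
s_3 = Round(s_2, k_2) = 0x8E4ED
s_4 = Round(s_3, k_3) = 0x49B39
s_5 = Round(s_4, k_4) = 0x6D99E
s_6 = Round(s_5, k_5) = 0xECD80
s_7 = Round(s_6, k_6) = 0xD3AD4
s_8 = Round(s_7, k_7) = 0xEED04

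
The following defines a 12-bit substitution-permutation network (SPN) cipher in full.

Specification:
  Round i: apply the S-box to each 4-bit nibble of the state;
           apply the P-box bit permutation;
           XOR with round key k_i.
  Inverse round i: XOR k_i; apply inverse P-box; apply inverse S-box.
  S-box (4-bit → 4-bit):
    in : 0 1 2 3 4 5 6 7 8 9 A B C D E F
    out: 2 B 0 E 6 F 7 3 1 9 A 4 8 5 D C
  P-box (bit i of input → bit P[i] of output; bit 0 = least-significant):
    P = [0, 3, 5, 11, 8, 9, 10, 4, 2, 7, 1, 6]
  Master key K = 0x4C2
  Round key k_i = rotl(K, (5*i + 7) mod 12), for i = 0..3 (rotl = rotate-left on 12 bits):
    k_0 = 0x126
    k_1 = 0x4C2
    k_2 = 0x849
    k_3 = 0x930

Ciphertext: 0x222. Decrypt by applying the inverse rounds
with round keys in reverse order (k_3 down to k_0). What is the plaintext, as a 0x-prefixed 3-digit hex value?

s_0 = ciphertext = 0x222
s_1 = InvRound(s_0, k_3) = 0xB1C
s_2 = InvRound(s_1, k_2) = 0x918
s_3 = InvRound(s_2, k_1) = 0x3EA
s_4 = InvRound(s_3, k_0) = 0x100

0x100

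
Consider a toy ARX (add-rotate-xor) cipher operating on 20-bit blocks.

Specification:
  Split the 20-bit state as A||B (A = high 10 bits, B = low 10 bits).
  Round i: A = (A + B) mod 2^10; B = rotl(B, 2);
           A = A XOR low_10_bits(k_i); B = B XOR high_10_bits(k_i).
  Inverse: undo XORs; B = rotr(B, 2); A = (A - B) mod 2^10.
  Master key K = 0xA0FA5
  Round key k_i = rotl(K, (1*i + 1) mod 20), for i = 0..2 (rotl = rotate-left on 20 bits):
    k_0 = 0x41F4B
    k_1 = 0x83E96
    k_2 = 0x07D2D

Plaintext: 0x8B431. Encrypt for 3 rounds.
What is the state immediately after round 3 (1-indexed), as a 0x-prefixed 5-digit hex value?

0x1F416

s_0 = plaintext = 0x8B431
s_1 = Round(s_0, k_0) = 0x455C3
s_2 = Round(s_1, k_1) = 0x13902
s_3 = Round(s_2, k_2) = 0x1F416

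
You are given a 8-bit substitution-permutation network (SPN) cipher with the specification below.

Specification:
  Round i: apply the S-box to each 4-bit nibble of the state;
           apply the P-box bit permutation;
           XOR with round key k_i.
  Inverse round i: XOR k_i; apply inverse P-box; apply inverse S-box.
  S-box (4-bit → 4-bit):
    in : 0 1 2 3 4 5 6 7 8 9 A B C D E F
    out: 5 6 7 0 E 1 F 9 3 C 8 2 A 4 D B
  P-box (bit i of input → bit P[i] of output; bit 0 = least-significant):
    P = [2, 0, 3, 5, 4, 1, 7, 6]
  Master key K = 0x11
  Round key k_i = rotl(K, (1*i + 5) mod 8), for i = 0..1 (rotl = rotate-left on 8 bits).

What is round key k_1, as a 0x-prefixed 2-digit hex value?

K = 0x11
k_0 = rotl(K, (1*0+5) mod 8) = rotl(K, 5) = 0x22
k_1 = rotl(K, (1*1+5) mod 8) = rotl(K, 6) = 0x44

0x44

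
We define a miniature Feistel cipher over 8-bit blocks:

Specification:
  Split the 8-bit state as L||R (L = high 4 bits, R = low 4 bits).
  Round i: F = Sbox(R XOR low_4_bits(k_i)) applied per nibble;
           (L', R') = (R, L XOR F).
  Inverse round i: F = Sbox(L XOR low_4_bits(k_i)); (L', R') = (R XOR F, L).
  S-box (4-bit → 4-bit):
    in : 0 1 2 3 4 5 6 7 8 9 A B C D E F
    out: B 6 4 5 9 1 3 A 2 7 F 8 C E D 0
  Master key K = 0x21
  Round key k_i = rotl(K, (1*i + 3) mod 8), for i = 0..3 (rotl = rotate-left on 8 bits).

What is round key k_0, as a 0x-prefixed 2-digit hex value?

0x09

K = 0x21
k_0 = rotl(K, (1*0+3) mod 8) = rotl(K, 3) = 0x09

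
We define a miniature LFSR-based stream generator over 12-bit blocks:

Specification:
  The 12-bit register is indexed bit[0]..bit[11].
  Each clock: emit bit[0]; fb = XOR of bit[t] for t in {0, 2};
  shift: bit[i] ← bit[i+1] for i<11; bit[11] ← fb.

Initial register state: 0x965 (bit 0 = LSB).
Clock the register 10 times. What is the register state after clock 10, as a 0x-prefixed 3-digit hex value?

0xCF2

reg_0 = 0x965
clock 1: out=1, reg = 0x4B2
clock 2: out=0, reg = 0x259
clock 3: out=1, reg = 0x92C
clock 4: out=0, reg = 0xC96
clock 5: out=0, reg = 0xE4B
clock 6: out=1, reg = 0xF25
clock 7: out=1, reg = 0x792
clock 8: out=0, reg = 0x3C9
clock 9: out=1, reg = 0x9E4
clock 10: out=0, reg = 0xCF2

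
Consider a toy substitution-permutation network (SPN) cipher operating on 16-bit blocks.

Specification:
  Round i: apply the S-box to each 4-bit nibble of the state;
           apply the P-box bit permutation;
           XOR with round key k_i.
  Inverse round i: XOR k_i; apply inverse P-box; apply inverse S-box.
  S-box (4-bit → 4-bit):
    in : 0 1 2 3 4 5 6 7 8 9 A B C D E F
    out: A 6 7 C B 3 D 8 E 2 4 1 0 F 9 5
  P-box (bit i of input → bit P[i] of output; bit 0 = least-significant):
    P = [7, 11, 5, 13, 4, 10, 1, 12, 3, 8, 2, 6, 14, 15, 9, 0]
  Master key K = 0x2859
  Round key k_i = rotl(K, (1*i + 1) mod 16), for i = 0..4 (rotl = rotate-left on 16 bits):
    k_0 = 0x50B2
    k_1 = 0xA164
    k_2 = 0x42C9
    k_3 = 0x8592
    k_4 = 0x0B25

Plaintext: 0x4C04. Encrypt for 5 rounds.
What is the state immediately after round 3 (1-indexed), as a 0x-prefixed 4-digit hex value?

0xF63D

s_0 = plaintext = 0x4C04
s_1 = Round(s_0, k_0) = 0xAC33
s_2 = Round(s_1, k_1) = 0x9346
s_3 = Round(s_2, k_2) = 0xF63D
s_4 = Round(s_3, k_3) = 0xFF7C
s_5 = Round(s_4, k_4) = 0x5929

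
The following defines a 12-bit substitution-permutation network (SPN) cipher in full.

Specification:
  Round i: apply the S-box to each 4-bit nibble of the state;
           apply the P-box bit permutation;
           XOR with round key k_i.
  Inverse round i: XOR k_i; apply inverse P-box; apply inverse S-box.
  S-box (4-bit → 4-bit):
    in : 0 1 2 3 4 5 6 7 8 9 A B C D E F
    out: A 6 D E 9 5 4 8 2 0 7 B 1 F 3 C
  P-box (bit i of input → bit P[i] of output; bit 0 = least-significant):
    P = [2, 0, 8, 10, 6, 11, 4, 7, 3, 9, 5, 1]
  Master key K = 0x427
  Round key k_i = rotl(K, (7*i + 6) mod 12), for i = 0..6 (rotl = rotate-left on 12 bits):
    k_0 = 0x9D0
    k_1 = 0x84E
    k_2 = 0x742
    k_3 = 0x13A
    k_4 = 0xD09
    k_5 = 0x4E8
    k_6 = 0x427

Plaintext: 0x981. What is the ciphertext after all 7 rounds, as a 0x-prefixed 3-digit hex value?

0x159

s_0 = plaintext = 0x981
s_1 = Round(s_0, k_0) = 0x0D1
s_2 = Round(s_1, k_1) = 0x39D
s_3 = Round(s_2, k_2) = 0x065
s_4 = Round(s_3, k_3) = 0x22C
s_5 = Round(s_4, k_4) = 0xDF7
s_6 = Round(s_5, k_5) = 0x252
s_7 = Round(s_6, k_6) = 0x159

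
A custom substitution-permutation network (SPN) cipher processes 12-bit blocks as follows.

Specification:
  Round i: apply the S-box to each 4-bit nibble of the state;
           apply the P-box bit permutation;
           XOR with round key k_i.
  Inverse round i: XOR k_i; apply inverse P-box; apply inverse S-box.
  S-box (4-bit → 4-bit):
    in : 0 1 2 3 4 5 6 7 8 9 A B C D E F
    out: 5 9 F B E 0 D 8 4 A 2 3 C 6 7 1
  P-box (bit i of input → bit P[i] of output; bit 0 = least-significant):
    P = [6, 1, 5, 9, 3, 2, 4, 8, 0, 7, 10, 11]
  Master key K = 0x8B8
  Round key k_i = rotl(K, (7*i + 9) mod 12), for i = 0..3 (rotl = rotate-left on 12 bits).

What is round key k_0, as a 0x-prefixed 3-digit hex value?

0x117

K = 0x8B8
k_0 = rotl(K, (7*0+9) mod 12) = rotl(K, 9) = 0x117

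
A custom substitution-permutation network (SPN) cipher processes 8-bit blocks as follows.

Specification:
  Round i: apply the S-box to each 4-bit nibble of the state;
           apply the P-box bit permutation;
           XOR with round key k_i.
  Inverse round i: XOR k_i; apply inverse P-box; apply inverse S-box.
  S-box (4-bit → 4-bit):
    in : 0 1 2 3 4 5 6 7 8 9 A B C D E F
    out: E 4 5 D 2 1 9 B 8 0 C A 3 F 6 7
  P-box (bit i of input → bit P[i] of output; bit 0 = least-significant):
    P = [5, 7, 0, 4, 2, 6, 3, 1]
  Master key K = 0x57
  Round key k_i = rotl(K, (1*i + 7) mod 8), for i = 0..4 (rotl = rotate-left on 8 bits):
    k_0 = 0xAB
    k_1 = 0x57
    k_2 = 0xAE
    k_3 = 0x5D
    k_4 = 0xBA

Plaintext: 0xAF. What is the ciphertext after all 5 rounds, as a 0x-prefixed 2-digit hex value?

s_0 = plaintext = 0xAF
s_1 = Round(s_0, k_0) = 0x00
s_2 = Round(s_1, k_1) = 0x8C
s_3 = Round(s_2, k_2) = 0x0C
s_4 = Round(s_3, k_3) = 0xB7
s_5 = Round(s_4, k_4) = 0x48

0x48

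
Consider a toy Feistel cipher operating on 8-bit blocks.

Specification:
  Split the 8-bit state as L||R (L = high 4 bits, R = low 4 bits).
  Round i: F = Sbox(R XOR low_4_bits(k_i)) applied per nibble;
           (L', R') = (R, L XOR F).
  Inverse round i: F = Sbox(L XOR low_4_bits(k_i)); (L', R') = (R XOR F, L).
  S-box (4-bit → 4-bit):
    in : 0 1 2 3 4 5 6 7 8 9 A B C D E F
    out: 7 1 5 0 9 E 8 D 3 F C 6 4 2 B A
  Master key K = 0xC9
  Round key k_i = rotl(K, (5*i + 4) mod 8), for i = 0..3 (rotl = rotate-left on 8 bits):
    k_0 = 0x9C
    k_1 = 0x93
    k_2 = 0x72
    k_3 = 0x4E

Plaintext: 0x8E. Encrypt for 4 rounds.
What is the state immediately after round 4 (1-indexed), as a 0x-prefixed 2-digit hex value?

s_0 = plaintext = 0x8E
s_1 = Round(s_0, k_0) = 0xED
s_2 = Round(s_1, k_1) = 0xD5
s_3 = Round(s_2, k_2) = 0x50
s_4 = Round(s_3, k_3) = 0x0E

0x0E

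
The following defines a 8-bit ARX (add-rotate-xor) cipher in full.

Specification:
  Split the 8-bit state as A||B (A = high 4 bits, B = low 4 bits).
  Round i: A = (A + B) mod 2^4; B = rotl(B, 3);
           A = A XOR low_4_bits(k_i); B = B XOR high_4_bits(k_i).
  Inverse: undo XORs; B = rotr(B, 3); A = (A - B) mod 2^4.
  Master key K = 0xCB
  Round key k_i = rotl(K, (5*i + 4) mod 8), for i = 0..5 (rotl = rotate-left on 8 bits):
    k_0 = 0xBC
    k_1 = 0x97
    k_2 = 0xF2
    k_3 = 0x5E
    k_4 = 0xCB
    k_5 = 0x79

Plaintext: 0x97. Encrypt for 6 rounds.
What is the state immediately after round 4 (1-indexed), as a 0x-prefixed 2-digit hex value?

0x7C

s_0 = plaintext = 0x97
s_1 = Round(s_0, k_0) = 0xC0
s_2 = Round(s_1, k_1) = 0xB9
s_3 = Round(s_2, k_2) = 0x63
s_4 = Round(s_3, k_3) = 0x7C
s_5 = Round(s_4, k_4) = 0x8A
s_6 = Round(s_5, k_5) = 0xB2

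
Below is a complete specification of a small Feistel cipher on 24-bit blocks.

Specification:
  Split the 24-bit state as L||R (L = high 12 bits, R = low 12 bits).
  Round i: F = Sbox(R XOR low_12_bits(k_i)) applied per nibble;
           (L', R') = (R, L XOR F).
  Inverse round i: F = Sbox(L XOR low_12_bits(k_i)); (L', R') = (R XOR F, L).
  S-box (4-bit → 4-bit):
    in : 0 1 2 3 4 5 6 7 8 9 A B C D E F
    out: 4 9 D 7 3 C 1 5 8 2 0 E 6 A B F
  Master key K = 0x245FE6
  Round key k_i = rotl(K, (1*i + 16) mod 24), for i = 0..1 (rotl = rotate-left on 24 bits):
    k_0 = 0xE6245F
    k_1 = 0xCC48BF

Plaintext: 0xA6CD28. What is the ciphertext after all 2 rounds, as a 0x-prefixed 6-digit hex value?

0x8399A9

s_0 = plaintext = 0xA6CD28
s_1 = Round(s_0, k_0) = 0xD28839
s_2 = Round(s_1, k_1) = 0x8399A9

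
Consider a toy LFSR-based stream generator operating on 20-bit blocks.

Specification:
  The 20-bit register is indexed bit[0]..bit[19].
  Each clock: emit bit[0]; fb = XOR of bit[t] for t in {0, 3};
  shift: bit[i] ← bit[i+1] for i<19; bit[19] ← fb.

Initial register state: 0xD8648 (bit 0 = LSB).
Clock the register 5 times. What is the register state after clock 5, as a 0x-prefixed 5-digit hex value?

0x0EC32

reg_0 = 0xD8648
clock 1: out=0, reg = 0xEC324
clock 2: out=0, reg = 0x76192
clock 3: out=0, reg = 0x3B0C9
clock 4: out=1, reg = 0x1D864
clock 5: out=0, reg = 0x0EC32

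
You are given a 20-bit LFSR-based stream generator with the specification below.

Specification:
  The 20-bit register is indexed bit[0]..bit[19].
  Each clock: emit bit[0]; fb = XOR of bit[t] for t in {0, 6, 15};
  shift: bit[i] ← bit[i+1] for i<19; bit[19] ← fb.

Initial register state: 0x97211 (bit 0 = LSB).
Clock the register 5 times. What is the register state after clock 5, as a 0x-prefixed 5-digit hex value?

0x5CB90

reg_0 = 0x97211
clock 1: out=1, reg = 0xCB908
clock 2: out=0, reg = 0xE5C84
clock 3: out=0, reg = 0x72E42
clock 4: out=0, reg = 0xB9721
clock 5: out=1, reg = 0x5CB90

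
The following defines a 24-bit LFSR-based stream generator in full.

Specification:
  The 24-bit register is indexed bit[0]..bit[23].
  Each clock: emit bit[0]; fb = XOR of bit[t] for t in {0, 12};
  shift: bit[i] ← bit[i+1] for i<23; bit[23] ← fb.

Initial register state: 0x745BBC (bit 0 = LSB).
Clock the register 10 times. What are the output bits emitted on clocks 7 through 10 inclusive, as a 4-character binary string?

0111

reg_0 = 0x745BBC
clock 1: out=0, reg = 0xBA2DDE
clock 2: out=0, reg = 0x5D16EF
clock 3: out=1, reg = 0x2E8B77
clock 4: out=1, reg = 0x9745BB
clock 5: out=1, reg = 0xCBA2DD
clock 6: out=1, reg = 0xE5D16E
clock 7: out=0, reg = 0xF2E8B7
clock 8: out=1, reg = 0xF9745B
clock 9: out=1, reg = 0x7CBA2D
clock 10: out=1, reg = 0x3E5D16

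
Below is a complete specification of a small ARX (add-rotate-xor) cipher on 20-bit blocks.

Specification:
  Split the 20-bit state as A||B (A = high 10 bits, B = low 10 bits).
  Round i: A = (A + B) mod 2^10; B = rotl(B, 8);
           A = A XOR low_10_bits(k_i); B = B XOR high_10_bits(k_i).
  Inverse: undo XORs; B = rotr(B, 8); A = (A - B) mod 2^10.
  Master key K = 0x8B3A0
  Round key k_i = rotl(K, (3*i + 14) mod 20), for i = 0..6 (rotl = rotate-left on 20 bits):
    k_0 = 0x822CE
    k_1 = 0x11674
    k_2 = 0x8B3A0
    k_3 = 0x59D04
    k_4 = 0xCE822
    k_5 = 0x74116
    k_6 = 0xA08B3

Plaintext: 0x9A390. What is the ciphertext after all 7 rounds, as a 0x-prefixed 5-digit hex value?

s_0 = plaintext = 0x9A390
s_1 = Round(s_0, k_0) = 0xCDAEC
s_2 = Round(s_1, k_1) = 0x158FE
s_3 = Round(s_2, k_2) = 0xBD013
s_4 = Round(s_3, k_3) = 0x80E63
s_5 = Round(s_4, k_4) = 0x110A2
s_6 = Round(s_5, k_5) = 0x7C3F8
s_7 = Round(s_6, k_6) = 0x56E7C

0x56E7C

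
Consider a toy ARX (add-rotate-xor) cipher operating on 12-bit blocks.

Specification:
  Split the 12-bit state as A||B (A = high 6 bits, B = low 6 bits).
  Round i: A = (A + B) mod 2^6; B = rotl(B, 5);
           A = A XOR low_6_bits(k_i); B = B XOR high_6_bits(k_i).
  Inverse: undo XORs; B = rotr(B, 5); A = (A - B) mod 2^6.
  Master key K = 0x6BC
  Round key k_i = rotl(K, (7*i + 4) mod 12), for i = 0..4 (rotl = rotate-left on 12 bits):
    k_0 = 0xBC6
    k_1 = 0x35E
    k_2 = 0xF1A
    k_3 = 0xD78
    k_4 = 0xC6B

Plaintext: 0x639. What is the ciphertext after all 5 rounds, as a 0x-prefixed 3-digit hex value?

0x060

s_0 = plaintext = 0x639
s_1 = Round(s_0, k_0) = 0x5D3
s_2 = Round(s_1, k_1) = 0xD24
s_3 = Round(s_2, k_2) = 0x0AE
s_4 = Round(s_3, k_3) = 0x222
s_5 = Round(s_4, k_4) = 0x060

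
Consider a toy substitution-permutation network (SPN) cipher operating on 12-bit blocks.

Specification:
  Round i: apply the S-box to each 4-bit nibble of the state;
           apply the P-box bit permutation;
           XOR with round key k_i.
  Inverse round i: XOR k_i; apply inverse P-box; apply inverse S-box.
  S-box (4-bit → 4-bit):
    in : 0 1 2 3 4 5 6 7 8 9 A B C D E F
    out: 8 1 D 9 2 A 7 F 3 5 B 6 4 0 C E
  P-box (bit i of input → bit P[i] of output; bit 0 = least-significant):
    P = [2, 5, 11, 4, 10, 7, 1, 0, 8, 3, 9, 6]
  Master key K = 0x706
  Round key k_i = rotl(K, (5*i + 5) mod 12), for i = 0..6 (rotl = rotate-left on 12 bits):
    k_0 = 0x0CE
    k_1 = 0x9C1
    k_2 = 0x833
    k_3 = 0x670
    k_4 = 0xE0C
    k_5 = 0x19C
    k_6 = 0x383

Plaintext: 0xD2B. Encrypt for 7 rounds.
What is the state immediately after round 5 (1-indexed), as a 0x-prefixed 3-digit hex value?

0xB19

s_0 = plaintext = 0xD2B
s_1 = Round(s_0, k_0) = 0xCED
s_2 = Round(s_1, k_1) = 0xBC2
s_3 = Round(s_2, k_2) = 0x22D
s_4 = Round(s_3, k_3) = 0x133
s_5 = Round(s_4, k_4) = 0xB19
s_6 = Round(s_5, k_5) = 0xF90
s_7 = Round(s_6, k_6) = 0x5D9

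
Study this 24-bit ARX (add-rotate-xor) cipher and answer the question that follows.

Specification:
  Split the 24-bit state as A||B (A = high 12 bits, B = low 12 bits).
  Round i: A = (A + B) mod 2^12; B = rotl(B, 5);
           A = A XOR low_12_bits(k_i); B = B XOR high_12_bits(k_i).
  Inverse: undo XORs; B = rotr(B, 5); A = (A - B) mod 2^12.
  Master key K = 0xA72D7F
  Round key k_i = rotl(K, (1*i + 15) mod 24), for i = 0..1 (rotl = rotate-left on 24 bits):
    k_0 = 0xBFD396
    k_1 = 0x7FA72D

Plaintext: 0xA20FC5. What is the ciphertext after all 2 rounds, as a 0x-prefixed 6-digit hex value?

s_0 = plaintext = 0xA20FC5
s_1 = Round(s_0, k_0) = 0xA73342
s_2 = Round(s_1, k_1) = 0xA98FBC

0xA98FBC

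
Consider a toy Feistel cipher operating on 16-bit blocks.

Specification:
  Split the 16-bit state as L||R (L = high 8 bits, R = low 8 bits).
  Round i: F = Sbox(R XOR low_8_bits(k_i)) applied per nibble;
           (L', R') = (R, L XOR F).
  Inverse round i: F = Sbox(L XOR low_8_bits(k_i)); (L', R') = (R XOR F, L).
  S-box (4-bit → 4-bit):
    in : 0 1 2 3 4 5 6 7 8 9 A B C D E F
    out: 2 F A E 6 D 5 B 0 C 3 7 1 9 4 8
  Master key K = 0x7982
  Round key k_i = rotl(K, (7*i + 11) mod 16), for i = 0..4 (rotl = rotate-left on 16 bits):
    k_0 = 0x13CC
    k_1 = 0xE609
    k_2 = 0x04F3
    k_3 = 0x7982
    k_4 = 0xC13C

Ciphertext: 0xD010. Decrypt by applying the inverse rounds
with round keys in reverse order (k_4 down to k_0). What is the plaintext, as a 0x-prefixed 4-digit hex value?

s_0 = ciphertext = 0xD010
s_1 = InvRound(s_0, k_4) = 0x51D0
s_2 = InvRound(s_1, k_3) = 0x4E51
s_3 = InvRound(s_2, k_2) = 0x284E
s_4 = InvRound(s_3, k_1) = 0xE128
s_5 = InvRound(s_4, k_0) = 0x81E1

0x81E1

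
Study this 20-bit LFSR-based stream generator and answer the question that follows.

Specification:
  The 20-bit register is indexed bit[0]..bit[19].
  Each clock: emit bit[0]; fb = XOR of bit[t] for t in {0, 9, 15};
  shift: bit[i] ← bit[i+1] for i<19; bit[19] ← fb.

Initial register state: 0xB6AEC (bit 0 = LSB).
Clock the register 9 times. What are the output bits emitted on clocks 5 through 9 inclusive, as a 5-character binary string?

reg_0 = 0xB6AEC
clock 1: out=0, reg = 0xDB576
clock 2: out=0, reg = 0xEDABB
clock 3: out=1, reg = 0xF6D5D
clock 4: out=1, reg = 0xFB6AE
clock 5: out=0, reg = 0x7DB57
clock 6: out=1, reg = 0xBEDAB
clock 7: out=1, reg = 0x5F6D5
clock 8: out=1, reg = 0xAFB6A
clock 9: out=0, reg = 0x57DB5

01110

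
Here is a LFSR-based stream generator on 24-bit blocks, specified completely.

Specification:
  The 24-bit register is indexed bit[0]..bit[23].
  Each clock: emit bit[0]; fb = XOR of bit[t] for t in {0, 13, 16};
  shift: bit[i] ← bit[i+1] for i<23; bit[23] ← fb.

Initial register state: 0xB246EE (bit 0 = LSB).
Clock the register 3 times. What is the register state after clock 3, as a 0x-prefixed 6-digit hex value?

0xD648DD

reg_0 = 0xB246EE
clock 1: out=0, reg = 0x592377
clock 2: out=1, reg = 0xAC91BB
clock 3: out=1, reg = 0xD648DD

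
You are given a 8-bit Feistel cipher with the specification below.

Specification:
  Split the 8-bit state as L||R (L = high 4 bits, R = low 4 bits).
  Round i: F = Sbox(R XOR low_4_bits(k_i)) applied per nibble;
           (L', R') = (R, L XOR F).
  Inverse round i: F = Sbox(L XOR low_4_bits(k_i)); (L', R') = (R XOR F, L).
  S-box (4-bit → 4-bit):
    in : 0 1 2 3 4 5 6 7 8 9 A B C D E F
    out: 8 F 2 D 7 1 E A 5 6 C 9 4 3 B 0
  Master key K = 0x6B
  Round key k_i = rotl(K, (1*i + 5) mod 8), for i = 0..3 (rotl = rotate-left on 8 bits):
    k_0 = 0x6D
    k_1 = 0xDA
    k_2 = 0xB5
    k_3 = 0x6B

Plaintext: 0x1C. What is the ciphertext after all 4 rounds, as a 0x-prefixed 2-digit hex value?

0x50

s_0 = plaintext = 0x1C
s_1 = Round(s_0, k_0) = 0xCE
s_2 = Round(s_1, k_1) = 0xEB
s_3 = Round(s_2, k_2) = 0xB5
s_4 = Round(s_3, k_3) = 0x50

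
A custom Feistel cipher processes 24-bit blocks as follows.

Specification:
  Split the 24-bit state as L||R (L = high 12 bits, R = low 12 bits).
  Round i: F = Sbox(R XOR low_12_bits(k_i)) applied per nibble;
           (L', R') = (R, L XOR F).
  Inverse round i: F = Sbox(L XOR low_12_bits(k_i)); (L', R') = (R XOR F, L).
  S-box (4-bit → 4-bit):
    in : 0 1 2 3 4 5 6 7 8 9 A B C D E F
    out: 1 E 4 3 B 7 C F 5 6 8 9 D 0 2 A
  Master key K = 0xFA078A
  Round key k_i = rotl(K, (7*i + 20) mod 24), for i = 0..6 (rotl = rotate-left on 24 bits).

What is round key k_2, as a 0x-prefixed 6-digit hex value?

K = 0xFA078A
k_0 = rotl(K, (7*0+20) mod 24) = rotl(K, 20) = 0xAFA078
k_1 = rotl(K, (7*1+20) mod 24) = rotl(K, 3) = 0xD03C57
k_2 = rotl(K, (7*2+20) mod 24) = rotl(K, 10) = 0x1E2BE8

0x1E2BE8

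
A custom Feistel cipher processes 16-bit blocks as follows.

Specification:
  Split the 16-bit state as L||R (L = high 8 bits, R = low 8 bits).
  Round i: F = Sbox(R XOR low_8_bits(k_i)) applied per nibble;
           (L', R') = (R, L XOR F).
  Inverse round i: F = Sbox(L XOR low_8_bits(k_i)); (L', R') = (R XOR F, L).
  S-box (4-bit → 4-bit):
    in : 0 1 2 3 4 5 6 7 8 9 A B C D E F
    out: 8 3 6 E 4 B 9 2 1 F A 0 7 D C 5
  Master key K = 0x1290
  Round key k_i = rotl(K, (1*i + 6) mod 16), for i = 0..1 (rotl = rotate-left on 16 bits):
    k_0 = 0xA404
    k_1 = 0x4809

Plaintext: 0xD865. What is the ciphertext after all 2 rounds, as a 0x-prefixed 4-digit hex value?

s_0 = plaintext = 0xD865
s_1 = Round(s_0, k_0) = 0x654B
s_2 = Round(s_1, k_1) = 0x4B23

0x4B23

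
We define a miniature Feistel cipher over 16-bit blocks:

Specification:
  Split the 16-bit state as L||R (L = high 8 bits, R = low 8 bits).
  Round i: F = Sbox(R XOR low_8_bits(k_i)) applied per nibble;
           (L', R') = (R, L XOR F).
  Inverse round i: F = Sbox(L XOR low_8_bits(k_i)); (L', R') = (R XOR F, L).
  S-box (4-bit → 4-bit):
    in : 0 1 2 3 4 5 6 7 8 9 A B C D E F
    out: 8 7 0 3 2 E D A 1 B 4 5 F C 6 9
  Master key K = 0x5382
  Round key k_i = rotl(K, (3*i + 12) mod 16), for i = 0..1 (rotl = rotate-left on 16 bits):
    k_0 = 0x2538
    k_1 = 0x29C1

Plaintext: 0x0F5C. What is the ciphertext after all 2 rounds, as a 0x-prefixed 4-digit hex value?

0xDD23

s_0 = plaintext = 0x0F5C
s_1 = Round(s_0, k_0) = 0x5CDD
s_2 = Round(s_1, k_1) = 0xDD23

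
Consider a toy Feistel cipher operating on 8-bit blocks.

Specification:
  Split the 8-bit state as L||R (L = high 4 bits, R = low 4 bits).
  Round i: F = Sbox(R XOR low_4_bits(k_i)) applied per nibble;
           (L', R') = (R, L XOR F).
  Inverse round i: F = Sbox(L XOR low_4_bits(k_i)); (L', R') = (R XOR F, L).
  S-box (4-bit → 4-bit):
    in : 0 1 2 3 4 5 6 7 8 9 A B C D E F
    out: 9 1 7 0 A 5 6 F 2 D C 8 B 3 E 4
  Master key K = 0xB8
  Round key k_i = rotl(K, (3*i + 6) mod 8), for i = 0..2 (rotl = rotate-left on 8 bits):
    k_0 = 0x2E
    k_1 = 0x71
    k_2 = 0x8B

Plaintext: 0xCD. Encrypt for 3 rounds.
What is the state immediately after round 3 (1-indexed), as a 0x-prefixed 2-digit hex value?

0xE9

s_0 = plaintext = 0xCD
s_1 = Round(s_0, k_0) = 0xDC
s_2 = Round(s_1, k_1) = 0xCE
s_3 = Round(s_2, k_2) = 0xE9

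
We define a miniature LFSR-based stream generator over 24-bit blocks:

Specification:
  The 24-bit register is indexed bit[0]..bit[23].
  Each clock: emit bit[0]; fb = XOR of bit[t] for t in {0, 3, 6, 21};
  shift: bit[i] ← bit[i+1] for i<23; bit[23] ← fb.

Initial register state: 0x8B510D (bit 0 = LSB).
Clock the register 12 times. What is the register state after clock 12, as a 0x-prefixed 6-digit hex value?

0x60C8B5

reg_0 = 0x8B510D
clock 1: out=1, reg = 0x45A886
clock 2: out=0, reg = 0x22D443
clock 3: out=1, reg = 0x916A21
clock 4: out=1, reg = 0xC8B510
clock 5: out=0, reg = 0x645A88
clock 6: out=0, reg = 0x322D44
clock 7: out=0, reg = 0x1916A2
clock 8: out=0, reg = 0x0C8B51
clock 9: out=1, reg = 0x0645A8
clock 10: out=0, reg = 0x8322D4
clock 11: out=0, reg = 0xC1916A
clock 12: out=0, reg = 0x60C8B5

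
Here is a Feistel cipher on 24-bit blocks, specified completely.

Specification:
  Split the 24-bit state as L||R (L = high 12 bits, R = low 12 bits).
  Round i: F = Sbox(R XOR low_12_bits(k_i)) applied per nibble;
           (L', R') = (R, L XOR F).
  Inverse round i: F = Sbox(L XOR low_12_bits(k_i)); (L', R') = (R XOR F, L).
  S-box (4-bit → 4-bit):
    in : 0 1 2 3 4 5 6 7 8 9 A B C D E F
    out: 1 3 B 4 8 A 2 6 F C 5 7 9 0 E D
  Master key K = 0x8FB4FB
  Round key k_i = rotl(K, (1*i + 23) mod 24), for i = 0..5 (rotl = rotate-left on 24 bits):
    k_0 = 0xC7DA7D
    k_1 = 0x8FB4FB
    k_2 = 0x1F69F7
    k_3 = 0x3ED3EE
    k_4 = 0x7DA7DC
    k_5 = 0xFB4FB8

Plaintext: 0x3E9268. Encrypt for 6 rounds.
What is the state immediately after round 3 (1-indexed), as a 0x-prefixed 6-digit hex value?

s_0 = plaintext = 0x3E9268
s_1 = Round(s_0, k_0) = 0x268CD3
s_2 = Round(s_1, k_1) = 0xCD3DD7
s_3 = Round(s_2, k_2) = 0xDD7462
s_4 = Round(s_3, k_3) = 0x462B2E
s_5 = Round(s_4, k_4) = 0xB2EDB9
s_6 = Round(s_5, k_5) = 0xDB903D

0xDD7462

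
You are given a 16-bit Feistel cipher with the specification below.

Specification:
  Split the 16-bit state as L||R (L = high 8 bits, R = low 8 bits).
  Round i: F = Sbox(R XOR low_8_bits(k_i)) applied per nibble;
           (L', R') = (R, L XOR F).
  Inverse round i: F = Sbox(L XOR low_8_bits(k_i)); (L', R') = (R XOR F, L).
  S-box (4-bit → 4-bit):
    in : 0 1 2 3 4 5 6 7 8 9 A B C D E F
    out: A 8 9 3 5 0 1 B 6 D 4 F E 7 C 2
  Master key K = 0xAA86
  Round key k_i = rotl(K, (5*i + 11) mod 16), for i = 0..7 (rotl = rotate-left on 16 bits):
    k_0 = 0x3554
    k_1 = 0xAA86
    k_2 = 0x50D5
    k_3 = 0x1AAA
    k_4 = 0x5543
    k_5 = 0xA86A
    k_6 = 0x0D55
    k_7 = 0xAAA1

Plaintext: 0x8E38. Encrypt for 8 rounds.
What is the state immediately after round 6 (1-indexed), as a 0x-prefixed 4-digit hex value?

0x9C0D

s_0 = plaintext = 0x8E38
s_1 = Round(s_0, k_0) = 0x3890
s_2 = Round(s_1, k_1) = 0x90B9
s_3 = Round(s_2, k_2) = 0xB98E
s_4 = Round(s_3, k_3) = 0x8E2C
s_5 = Round(s_4, k_4) = 0x2C9C
s_6 = Round(s_5, k_5) = 0x9C0D
s_7 = Round(s_6, k_6) = 0x0D9A
s_8 = Round(s_7, k_7) = 0x9A32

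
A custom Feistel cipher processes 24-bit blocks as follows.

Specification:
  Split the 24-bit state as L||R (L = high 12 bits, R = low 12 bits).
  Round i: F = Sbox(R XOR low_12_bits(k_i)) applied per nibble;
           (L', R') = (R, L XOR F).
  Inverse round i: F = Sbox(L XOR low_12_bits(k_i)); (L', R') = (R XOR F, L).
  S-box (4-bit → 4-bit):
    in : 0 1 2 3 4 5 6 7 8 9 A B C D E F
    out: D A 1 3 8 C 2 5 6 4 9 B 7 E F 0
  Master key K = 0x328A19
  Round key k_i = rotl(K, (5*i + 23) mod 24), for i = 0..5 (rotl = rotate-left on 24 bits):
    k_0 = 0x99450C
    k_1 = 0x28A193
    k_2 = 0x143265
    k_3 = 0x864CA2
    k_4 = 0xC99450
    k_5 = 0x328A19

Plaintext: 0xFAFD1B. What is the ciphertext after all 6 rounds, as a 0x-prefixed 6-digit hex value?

s_0 = plaintext = 0xFAFD1B
s_1 = Round(s_0, k_0) = 0xD1B90A
s_2 = Round(s_1, k_1) = 0x90AB5F
s_3 = Round(s_2, k_2) = 0xB5FD33
s_4 = Round(s_3, k_3) = 0xD33115
s_5 = Round(s_4, k_4) = 0x1151BF
s_6 = Round(s_5, k_5) = 0x1BFA87

0x1BFA87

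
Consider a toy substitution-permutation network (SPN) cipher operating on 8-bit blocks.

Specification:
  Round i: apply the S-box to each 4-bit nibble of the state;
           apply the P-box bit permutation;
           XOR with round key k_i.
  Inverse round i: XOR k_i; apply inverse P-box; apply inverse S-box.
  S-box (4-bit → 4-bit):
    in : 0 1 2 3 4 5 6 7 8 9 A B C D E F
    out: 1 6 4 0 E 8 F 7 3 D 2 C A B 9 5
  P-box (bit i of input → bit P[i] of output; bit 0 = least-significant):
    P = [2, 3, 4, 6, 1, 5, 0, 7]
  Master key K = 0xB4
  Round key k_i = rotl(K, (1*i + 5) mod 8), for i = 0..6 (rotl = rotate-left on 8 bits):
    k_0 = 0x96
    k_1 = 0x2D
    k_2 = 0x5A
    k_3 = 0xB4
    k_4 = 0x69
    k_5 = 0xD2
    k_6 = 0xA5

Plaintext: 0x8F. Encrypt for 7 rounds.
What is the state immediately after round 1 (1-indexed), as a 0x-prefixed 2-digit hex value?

0xA0

s_0 = plaintext = 0x8F
s_1 = Round(s_0, k_0) = 0xA0
s_2 = Round(s_1, k_1) = 0x09
s_3 = Round(s_2, k_2) = 0x0C
s_4 = Round(s_3, k_3) = 0xFE
s_5 = Round(s_4, k_4) = 0x2E
s_6 = Round(s_5, k_5) = 0x97
s_7 = Round(s_6, k_6) = 0x3A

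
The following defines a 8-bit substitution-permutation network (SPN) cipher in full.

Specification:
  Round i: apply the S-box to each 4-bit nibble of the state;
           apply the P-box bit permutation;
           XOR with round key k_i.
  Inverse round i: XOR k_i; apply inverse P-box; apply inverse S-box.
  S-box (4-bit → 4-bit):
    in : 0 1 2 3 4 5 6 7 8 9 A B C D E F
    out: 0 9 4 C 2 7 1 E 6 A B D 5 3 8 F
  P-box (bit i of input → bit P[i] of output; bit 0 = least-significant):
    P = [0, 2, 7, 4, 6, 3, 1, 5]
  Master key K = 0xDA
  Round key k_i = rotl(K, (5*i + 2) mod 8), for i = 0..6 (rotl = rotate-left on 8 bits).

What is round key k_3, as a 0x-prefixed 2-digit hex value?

0xB5

K = 0xDA
k_0 = rotl(K, (5*0+2) mod 8) = rotl(K, 2) = 0x6B
k_1 = rotl(K, (5*1+2) mod 8) = rotl(K, 7) = 0x6D
k_2 = rotl(K, (5*2+2) mod 8) = rotl(K, 4) = 0xAD
k_3 = rotl(K, (5*3+2) mod 8) = rotl(K, 1) = 0xB5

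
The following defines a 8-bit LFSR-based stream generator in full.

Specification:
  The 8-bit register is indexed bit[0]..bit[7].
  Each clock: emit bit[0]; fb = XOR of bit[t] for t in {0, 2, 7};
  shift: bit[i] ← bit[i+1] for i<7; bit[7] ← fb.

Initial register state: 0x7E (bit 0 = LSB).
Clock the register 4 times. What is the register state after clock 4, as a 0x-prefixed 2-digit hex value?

0xF7

reg_0 = 0x7E
clock 1: out=0, reg = 0xBF
clock 2: out=1, reg = 0xDF
clock 3: out=1, reg = 0xEF
clock 4: out=1, reg = 0xF7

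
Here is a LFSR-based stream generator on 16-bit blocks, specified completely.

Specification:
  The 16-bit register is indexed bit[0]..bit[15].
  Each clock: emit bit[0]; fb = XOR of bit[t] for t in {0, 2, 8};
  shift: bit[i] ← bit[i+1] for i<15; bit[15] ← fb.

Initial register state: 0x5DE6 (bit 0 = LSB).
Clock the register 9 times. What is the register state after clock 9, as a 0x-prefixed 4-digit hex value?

reg_0 = 0x5DE6
clock 1: out=0, reg = 0x2EF3
clock 2: out=1, reg = 0x9779
clock 3: out=1, reg = 0x4BBC
clock 4: out=0, reg = 0x25DE
clock 5: out=0, reg = 0x12EF
clock 6: out=1, reg = 0x0977
clock 7: out=1, reg = 0x84BB
clock 8: out=1, reg = 0xC25D
clock 9: out=1, reg = 0x612E

0x612E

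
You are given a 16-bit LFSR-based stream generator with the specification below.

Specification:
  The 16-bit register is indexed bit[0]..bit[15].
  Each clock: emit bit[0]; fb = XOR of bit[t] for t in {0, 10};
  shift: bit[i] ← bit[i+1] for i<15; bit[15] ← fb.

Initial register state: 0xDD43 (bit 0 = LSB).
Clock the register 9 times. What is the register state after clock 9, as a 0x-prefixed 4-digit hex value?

reg_0 = 0xDD43
clock 1: out=1, reg = 0x6EA1
clock 2: out=1, reg = 0x3750
clock 3: out=0, reg = 0x9BA8
clock 4: out=0, reg = 0x4DD4
clock 5: out=0, reg = 0xA6EA
clock 6: out=0, reg = 0xD375
clock 7: out=1, reg = 0xE9BA
clock 8: out=0, reg = 0x74DD
clock 9: out=1, reg = 0x3A6E

0x3A6E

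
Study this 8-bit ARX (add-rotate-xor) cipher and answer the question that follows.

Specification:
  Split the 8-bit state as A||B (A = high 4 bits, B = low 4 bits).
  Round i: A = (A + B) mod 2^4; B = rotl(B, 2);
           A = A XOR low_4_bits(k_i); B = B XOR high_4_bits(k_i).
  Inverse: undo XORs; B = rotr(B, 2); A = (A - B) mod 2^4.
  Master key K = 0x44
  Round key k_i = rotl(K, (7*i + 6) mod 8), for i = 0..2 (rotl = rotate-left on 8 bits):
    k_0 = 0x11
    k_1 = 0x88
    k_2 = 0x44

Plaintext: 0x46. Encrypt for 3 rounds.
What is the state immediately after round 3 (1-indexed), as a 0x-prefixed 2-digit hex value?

s_0 = plaintext = 0x46
s_1 = Round(s_0, k_0) = 0xB8
s_2 = Round(s_1, k_1) = 0xBA
s_3 = Round(s_2, k_2) = 0x1E

0x1E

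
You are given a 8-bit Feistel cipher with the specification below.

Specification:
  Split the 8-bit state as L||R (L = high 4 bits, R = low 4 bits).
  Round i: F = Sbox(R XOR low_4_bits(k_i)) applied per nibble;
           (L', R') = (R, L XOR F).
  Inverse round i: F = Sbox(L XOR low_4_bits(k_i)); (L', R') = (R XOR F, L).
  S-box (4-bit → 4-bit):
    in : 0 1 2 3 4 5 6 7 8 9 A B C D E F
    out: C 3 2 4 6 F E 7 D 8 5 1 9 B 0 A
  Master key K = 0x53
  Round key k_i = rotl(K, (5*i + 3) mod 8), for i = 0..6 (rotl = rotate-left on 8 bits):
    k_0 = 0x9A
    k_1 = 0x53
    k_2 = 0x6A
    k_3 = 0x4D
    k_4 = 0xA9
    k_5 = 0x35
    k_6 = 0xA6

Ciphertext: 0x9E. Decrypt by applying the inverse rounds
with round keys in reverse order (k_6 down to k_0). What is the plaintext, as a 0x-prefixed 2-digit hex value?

0x93

s_0 = ciphertext = 0x9E
s_1 = InvRound(s_0, k_6) = 0x49
s_2 = InvRound(s_1, k_5) = 0xA4
s_3 = InvRound(s_2, k_4) = 0x0A
s_4 = InvRound(s_3, k_3) = 0x10
s_5 = InvRound(s_4, k_2) = 0x11
s_6 = InvRound(s_5, k_1) = 0x31
s_7 = InvRound(s_6, k_0) = 0x93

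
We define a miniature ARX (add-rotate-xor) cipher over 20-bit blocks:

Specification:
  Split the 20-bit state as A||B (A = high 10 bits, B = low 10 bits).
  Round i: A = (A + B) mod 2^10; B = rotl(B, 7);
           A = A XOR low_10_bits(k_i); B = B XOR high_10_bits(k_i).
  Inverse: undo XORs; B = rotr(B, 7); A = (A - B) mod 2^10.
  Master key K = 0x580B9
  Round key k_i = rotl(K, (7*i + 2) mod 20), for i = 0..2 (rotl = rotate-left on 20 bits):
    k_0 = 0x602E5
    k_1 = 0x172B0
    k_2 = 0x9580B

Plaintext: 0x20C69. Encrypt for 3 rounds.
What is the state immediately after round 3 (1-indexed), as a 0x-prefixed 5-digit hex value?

0x2A089

s_0 = plaintext = 0x20C69
s_1 = Round(s_0, k_0) = 0x8250D
s_2 = Round(s_1, k_1) = 0x69AFD
s_3 = Round(s_2, k_2) = 0x2A089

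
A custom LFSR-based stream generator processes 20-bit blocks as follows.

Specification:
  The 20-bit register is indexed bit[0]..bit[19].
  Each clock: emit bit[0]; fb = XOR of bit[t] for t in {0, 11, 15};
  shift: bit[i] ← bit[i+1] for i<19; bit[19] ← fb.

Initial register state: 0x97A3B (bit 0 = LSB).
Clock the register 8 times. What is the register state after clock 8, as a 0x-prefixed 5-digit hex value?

0xC697A

reg_0 = 0x97A3B
clock 1: out=1, reg = 0x4BD1D
clock 2: out=1, reg = 0xA5E8E
clock 3: out=0, reg = 0xD2F47
clock 4: out=1, reg = 0x697A3
clock 5: out=1, reg = 0x34BD1
clock 6: out=1, reg = 0x1A5E8
clock 7: out=0, reg = 0x8D2F4
clock 8: out=0, reg = 0xC697A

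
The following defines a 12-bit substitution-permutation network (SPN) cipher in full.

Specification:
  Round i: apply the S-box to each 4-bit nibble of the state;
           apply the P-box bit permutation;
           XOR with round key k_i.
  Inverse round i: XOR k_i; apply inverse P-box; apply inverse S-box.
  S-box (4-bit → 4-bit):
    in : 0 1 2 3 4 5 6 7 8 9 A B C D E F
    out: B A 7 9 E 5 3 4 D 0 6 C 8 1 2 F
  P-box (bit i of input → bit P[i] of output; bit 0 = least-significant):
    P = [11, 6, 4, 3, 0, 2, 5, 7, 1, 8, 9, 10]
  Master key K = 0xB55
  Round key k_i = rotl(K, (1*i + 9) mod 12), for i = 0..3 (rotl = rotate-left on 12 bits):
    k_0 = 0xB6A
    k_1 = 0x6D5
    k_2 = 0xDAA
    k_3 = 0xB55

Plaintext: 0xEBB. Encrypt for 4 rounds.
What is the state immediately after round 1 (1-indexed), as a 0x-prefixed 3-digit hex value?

s_0 = plaintext = 0xEBB
s_1 = Round(s_0, k_0) = 0xAD2
s_2 = Round(s_1, k_1) = 0xD84
s_3 = Round(s_2, k_2) = 0xD51
s_4 = Round(s_3, k_3) = 0xB3E

0xAD2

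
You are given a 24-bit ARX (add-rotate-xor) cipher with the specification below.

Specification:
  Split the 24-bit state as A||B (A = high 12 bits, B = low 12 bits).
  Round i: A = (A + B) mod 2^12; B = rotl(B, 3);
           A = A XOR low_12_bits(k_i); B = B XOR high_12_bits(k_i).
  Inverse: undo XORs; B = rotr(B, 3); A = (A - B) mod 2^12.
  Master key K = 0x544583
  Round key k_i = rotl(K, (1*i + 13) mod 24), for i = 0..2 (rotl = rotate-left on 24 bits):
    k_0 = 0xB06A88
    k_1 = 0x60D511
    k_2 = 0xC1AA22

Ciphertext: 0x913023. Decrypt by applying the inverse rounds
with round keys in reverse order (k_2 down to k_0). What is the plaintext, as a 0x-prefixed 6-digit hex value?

s_0 = ciphertext = 0x913023
s_1 = InvRound(s_0, k_2) = 0xFAA387
s_2 = InvRound(s_1, k_1) = 0x60A4B1
s_3 = InvRound(s_2, k_0) = 0xC8CFF6

0xC8CFF6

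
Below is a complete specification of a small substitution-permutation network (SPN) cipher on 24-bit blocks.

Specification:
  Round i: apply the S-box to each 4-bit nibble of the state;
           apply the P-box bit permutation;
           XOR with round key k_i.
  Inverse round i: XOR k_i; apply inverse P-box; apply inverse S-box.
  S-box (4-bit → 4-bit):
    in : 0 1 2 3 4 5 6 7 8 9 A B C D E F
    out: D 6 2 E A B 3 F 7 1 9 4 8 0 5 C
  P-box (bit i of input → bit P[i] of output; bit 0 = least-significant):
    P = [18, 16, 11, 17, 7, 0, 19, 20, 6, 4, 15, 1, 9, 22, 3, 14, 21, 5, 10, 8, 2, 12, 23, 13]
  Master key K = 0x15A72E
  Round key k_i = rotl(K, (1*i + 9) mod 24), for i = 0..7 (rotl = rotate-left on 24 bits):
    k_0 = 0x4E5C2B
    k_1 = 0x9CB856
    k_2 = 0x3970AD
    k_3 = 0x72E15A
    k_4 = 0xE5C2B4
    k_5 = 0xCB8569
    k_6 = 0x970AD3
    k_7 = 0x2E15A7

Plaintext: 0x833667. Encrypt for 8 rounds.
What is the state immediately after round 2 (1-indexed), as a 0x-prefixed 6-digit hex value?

s_0 = plaintext = 0x833667
s_1 = Round(s_0, k_0) = 0x8901D6
s_2 = Round(s_1, k_1) = 0x396A4A
s_3 = Round(s_2, k_2) = 0xCF42EE
s_4 = Round(s_3, k_3) = 0x3E8CCA
s_5 = Round(s_4, k_4) = 0x13F4BE
s_6 = Round(s_5, k_5) = 0x47D853
s_7 = Round(s_6, k_6) = 0xA4B722
s_8 = Round(s_7, k_7) = 0x2FB4D8

0x396A4A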